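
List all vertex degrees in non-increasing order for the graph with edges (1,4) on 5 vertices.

Step 1: Count edges incident to each vertex:
  deg(1) = 1 (neighbors: 4)
  deg(2) = 0 (neighbors: none)
  deg(3) = 0 (neighbors: none)
  deg(4) = 1 (neighbors: 1)
  deg(5) = 0 (neighbors: none)

Step 2: Sort degrees in non-increasing order:
  Degrees: [1, 0, 0, 1, 0] -> sorted: [1, 1, 0, 0, 0]

Degree sequence: [1, 1, 0, 0, 0]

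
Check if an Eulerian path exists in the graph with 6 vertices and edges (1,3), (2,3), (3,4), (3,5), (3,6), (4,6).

Step 1: Find the degree of each vertex:
  deg(1) = 1
  deg(2) = 1
  deg(3) = 5
  deg(4) = 2
  deg(5) = 1
  deg(6) = 2

Step 2: Count vertices with odd degree:
  Odd-degree vertices: 1, 2, 3, 5 (4 total)

Step 3: Apply Euler's theorem:
  - Eulerian circuit exists iff graph is connected and all vertices have even degree
  - Eulerian path exists iff graph is connected and has 0 or 2 odd-degree vertices

Graph has 4 odd-degree vertices (need 0 or 2).
Neither Eulerian path nor Eulerian circuit exists.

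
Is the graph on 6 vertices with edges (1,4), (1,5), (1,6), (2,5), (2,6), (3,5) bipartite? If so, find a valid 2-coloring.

Step 1: Attempt 2-coloring using BFS:
  Start at vertex 1, assign color 0
  Color vertex 4 with color 1 (neighbor of 1)
  Color vertex 5 with color 1 (neighbor of 1)
  Color vertex 6 with color 1 (neighbor of 1)
  Color vertex 2 with color 0 (neighbor of 5)
  Color vertex 3 with color 0 (neighbor of 5)

Step 2: 2-coloring succeeded. No conflicts found.
  Set A (color 0): {1, 2, 3}
  Set B (color 1): {4, 5, 6}

The graph is bipartite with partition {1, 2, 3}, {4, 5, 6}.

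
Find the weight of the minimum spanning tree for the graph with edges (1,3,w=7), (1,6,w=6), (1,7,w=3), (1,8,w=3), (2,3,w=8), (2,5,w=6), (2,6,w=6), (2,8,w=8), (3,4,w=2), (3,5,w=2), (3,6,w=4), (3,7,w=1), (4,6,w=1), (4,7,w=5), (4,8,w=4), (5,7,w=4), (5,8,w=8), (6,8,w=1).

Apply Kruskal's algorithm (sort edges by weight, add if no cycle):

Sorted edges by weight:
  (3,7) w=1
  (4,6) w=1
  (6,8) w=1
  (3,4) w=2
  (3,5) w=2
  (1,7) w=3
  (1,8) w=3
  (3,6) w=4
  (4,8) w=4
  (5,7) w=4
  (4,7) w=5
  (1,6) w=6
  (2,6) w=6
  (2,5) w=6
  (1,3) w=7
  (2,3) w=8
  (2,8) w=8
  (5,8) w=8

Add edge (3,7) w=1 -- no cycle. Running total: 1
Add edge (4,6) w=1 -- no cycle. Running total: 2
Add edge (6,8) w=1 -- no cycle. Running total: 3
Add edge (3,4) w=2 -- no cycle. Running total: 5
Add edge (3,5) w=2 -- no cycle. Running total: 7
Add edge (1,7) w=3 -- no cycle. Running total: 10
Skip edge (1,8) w=3 -- would create cycle
Skip edge (3,6) w=4 -- would create cycle
Skip edge (4,8) w=4 -- would create cycle
Skip edge (5,7) w=4 -- would create cycle
Skip edge (4,7) w=5 -- would create cycle
Skip edge (1,6) w=6 -- would create cycle
Add edge (2,6) w=6 -- no cycle. Running total: 16

MST edges: (3,7,w=1), (4,6,w=1), (6,8,w=1), (3,4,w=2), (3,5,w=2), (1,7,w=3), (2,6,w=6)
Total MST weight: 1 + 1 + 1 + 2 + 2 + 3 + 6 = 16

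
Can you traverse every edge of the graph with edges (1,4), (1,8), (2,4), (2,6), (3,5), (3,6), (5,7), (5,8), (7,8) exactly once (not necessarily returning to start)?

Step 1: Find the degree of each vertex:
  deg(1) = 2
  deg(2) = 2
  deg(3) = 2
  deg(4) = 2
  deg(5) = 3
  deg(6) = 2
  deg(7) = 2
  deg(8) = 3

Step 2: Count vertices with odd degree:
  Odd-degree vertices: 5, 8 (2 total)

Step 3: Apply Euler's theorem:
  - Eulerian circuit exists iff graph is connected and all vertices have even degree
  - Eulerian path exists iff graph is connected and has 0 or 2 odd-degree vertices

Graph is connected with exactly 2 odd-degree vertices (5, 8).
Eulerian path exists (starting and ending at the odd-degree vertices), but no Eulerian circuit.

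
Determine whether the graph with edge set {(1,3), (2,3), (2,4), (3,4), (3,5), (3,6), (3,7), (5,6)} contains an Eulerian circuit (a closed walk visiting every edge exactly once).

Step 1: Find the degree of each vertex:
  deg(1) = 1
  deg(2) = 2
  deg(3) = 6
  deg(4) = 2
  deg(5) = 2
  deg(6) = 2
  deg(7) = 1

Step 2: Count vertices with odd degree:
  Odd-degree vertices: 1, 7 (2 total)

Step 3: Apply Euler's theorem:
  - Eulerian circuit exists iff graph is connected and all vertices have even degree
  - Eulerian path exists iff graph is connected and has 0 or 2 odd-degree vertices

Graph is connected with exactly 2 odd-degree vertices (1, 7).
Eulerian path exists (starting and ending at the odd-degree vertices), but no Eulerian circuit.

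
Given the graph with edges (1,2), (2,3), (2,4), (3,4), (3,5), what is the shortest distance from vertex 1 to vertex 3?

Step 1: Build adjacency list:
  1: 2
  2: 1, 3, 4
  3: 2, 4, 5
  4: 2, 3
  5: 3

Step 2: BFS from vertex 1 to find shortest path to 3:
  vertex 2 reached at distance 1
  vertex 3 reached at distance 2

Step 3: Shortest path: 1 -> 2 -> 3
Path length: 2 edges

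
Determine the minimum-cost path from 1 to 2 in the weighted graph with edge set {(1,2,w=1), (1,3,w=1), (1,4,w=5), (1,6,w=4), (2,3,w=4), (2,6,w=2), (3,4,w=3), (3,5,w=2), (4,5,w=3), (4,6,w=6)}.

Step 1: Build adjacency list with weights:
  1: 2(w=1), 3(w=1), 4(w=5), 6(w=4)
  2: 1(w=1), 3(w=4), 6(w=2)
  3: 1(w=1), 2(w=4), 4(w=3), 5(w=2)
  4: 1(w=5), 3(w=3), 5(w=3), 6(w=6)
  5: 3(w=2), 4(w=3)
  6: 1(w=4), 2(w=2), 4(w=6)

Step 2: Apply Dijkstra's algorithm from vertex 1:
  Visit vertex 1 (distance=0)
    Update dist[2] = 1
    Update dist[3] = 1
    Update dist[4] = 5
    Update dist[6] = 4
  Visit vertex 2 (distance=1)
    Update dist[6] = 3

Step 3: Shortest path: 1 -> 2
Total weight: 1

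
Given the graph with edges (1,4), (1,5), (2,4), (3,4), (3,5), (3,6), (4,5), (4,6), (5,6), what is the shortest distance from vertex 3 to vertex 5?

Step 1: Build adjacency list:
  1: 4, 5
  2: 4
  3: 4, 5, 6
  4: 1, 2, 3, 5, 6
  5: 1, 3, 4, 6
  6: 3, 4, 5

Step 2: BFS from vertex 3 to find shortest path to 5:
  vertex 4 reached at distance 1
  vertex 5 reached at distance 1

Step 3: Shortest path: 3 -> 5
Path length: 1 edge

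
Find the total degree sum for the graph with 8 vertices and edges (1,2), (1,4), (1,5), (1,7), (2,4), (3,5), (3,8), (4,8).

Step 1: Count edges incident to each vertex:
  deg(1) = 4 (neighbors: 2, 4, 5, 7)
  deg(2) = 2 (neighbors: 1, 4)
  deg(3) = 2 (neighbors: 5, 8)
  deg(4) = 3 (neighbors: 1, 2, 8)
  deg(5) = 2 (neighbors: 1, 3)
  deg(6) = 0 (neighbors: none)
  deg(7) = 1 (neighbors: 1)
  deg(8) = 2 (neighbors: 3, 4)

Step 2: Sum all degrees:
  4 + 2 + 2 + 3 + 2 + 0 + 1 + 2 = 16

Verification: sum of degrees = 2 * |E| = 2 * 8 = 16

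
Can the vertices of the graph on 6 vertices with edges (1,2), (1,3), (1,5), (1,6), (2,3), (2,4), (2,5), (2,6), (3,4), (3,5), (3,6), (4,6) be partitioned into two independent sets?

Step 1: Attempt 2-coloring using BFS:
  Start at vertex 1, assign color 0
  Color vertex 2 with color 1 (neighbor of 1)
  Color vertex 3 with color 1 (neighbor of 1)
  Color vertex 5 with color 1 (neighbor of 1)
  Color vertex 6 with color 1 (neighbor of 1)

Step 2: Conflict found! Vertices 2 and 3 are adjacent but have the same color.
This means the graph contains an odd cycle.

The graph is NOT bipartite.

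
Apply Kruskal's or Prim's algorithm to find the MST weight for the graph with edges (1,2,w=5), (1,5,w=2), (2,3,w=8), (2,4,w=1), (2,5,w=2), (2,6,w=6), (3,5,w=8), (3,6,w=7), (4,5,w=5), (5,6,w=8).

Apply Kruskal's algorithm (sort edges by weight, add if no cycle):

Sorted edges by weight:
  (2,4) w=1
  (1,5) w=2
  (2,5) w=2
  (1,2) w=5
  (4,5) w=5
  (2,6) w=6
  (3,6) w=7
  (2,3) w=8
  (3,5) w=8
  (5,6) w=8

Add edge (2,4) w=1 -- no cycle. Running total: 1
Add edge (1,5) w=2 -- no cycle. Running total: 3
Add edge (2,5) w=2 -- no cycle. Running total: 5
Skip edge (1,2) w=5 -- would create cycle
Skip edge (4,5) w=5 -- would create cycle
Add edge (2,6) w=6 -- no cycle. Running total: 11
Add edge (3,6) w=7 -- no cycle. Running total: 18

MST edges: (2,4,w=1), (1,5,w=2), (2,5,w=2), (2,6,w=6), (3,6,w=7)
Total MST weight: 1 + 2 + 2 + 6 + 7 = 18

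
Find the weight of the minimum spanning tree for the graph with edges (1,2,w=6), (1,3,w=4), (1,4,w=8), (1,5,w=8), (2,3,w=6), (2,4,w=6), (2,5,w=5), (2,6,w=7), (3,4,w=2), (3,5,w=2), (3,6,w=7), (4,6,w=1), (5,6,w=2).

Apply Kruskal's algorithm (sort edges by weight, add if no cycle):

Sorted edges by weight:
  (4,6) w=1
  (3,4) w=2
  (3,5) w=2
  (5,6) w=2
  (1,3) w=4
  (2,5) w=5
  (1,2) w=6
  (2,3) w=6
  (2,4) w=6
  (2,6) w=7
  (3,6) w=7
  (1,4) w=8
  (1,5) w=8

Add edge (4,6) w=1 -- no cycle. Running total: 1
Add edge (3,4) w=2 -- no cycle. Running total: 3
Add edge (3,5) w=2 -- no cycle. Running total: 5
Skip edge (5,6) w=2 -- would create cycle
Add edge (1,3) w=4 -- no cycle. Running total: 9
Add edge (2,5) w=5 -- no cycle. Running total: 14

MST edges: (4,6,w=1), (3,4,w=2), (3,5,w=2), (1,3,w=4), (2,5,w=5)
Total MST weight: 1 + 2 + 2 + 4 + 5 = 14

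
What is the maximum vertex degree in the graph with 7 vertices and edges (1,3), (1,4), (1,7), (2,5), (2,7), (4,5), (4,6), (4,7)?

Step 1: Count edges incident to each vertex:
  deg(1) = 3 (neighbors: 3, 4, 7)
  deg(2) = 2 (neighbors: 5, 7)
  deg(3) = 1 (neighbors: 1)
  deg(4) = 4 (neighbors: 1, 5, 6, 7)
  deg(5) = 2 (neighbors: 2, 4)
  deg(6) = 1 (neighbors: 4)
  deg(7) = 3 (neighbors: 1, 2, 4)

Step 2: Find maximum:
  max(3, 2, 1, 4, 2, 1, 3) = 4 (vertex 4)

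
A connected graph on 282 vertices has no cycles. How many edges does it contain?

A tree on n vertices always has exactly n - 1 edges.
For n = 282: edges = 282 - 1 = 281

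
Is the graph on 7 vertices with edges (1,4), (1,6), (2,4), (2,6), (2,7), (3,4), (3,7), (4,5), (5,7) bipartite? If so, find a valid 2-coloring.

Step 1: Attempt 2-coloring using BFS:
  Start at vertex 1, assign color 0
  Color vertex 4 with color 1 (neighbor of 1)
  Color vertex 6 with color 1 (neighbor of 1)
  Color vertex 2 with color 0 (neighbor of 4)
  Color vertex 3 with color 0 (neighbor of 4)
  Color vertex 5 with color 0 (neighbor of 4)
  Color vertex 7 with color 1 (neighbor of 2)

Step 2: 2-coloring succeeded. No conflicts found.
  Set A (color 0): {1, 2, 3, 5}
  Set B (color 1): {4, 6, 7}

The graph is bipartite with partition {1, 2, 3, 5}, {4, 6, 7}.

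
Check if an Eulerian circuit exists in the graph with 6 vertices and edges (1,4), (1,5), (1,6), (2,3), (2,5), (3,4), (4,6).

Step 1: Find the degree of each vertex:
  deg(1) = 3
  deg(2) = 2
  deg(3) = 2
  deg(4) = 3
  deg(5) = 2
  deg(6) = 2

Step 2: Count vertices with odd degree:
  Odd-degree vertices: 1, 4 (2 total)

Step 3: Apply Euler's theorem:
  - Eulerian circuit exists iff graph is connected and all vertices have even degree
  - Eulerian path exists iff graph is connected and has 0 or 2 odd-degree vertices

Graph is connected with exactly 2 odd-degree vertices (1, 4).
Eulerian path exists (starting and ending at the odd-degree vertices), but no Eulerian circuit.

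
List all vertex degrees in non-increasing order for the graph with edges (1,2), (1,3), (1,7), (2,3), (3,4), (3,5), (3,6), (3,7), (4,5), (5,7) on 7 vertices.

Step 1: Count edges incident to each vertex:
  deg(1) = 3 (neighbors: 2, 3, 7)
  deg(2) = 2 (neighbors: 1, 3)
  deg(3) = 6 (neighbors: 1, 2, 4, 5, 6, 7)
  deg(4) = 2 (neighbors: 3, 5)
  deg(5) = 3 (neighbors: 3, 4, 7)
  deg(6) = 1 (neighbors: 3)
  deg(7) = 3 (neighbors: 1, 3, 5)

Step 2: Sort degrees in non-increasing order:
  Degrees: [3, 2, 6, 2, 3, 1, 3] -> sorted: [6, 3, 3, 3, 2, 2, 1]

Degree sequence: [6, 3, 3, 3, 2, 2, 1]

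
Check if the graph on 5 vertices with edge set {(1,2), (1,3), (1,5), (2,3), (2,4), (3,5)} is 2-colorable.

Step 1: Attempt 2-coloring using BFS:
  Start at vertex 1, assign color 0
  Color vertex 2 with color 1 (neighbor of 1)
  Color vertex 3 with color 1 (neighbor of 1)
  Color vertex 5 with color 1 (neighbor of 1)

Step 2: Conflict found! Vertices 2 and 3 are adjacent but have the same color.
This means the graph contains an odd cycle.

The graph is NOT bipartite.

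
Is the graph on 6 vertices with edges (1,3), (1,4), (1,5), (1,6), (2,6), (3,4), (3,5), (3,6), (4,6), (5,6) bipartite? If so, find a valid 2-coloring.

Step 1: Attempt 2-coloring using BFS:
  Start at vertex 1, assign color 0
  Color vertex 3 with color 1 (neighbor of 1)
  Color vertex 4 with color 1 (neighbor of 1)
  Color vertex 5 with color 1 (neighbor of 1)
  Color vertex 6 with color 1 (neighbor of 1)

Step 2: Conflict found! Vertices 3 and 4 are adjacent but have the same color.
This means the graph contains an odd cycle.

The graph is NOT bipartite.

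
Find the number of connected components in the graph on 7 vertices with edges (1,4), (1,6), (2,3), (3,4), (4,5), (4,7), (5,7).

Step 1: Build adjacency list from edges:
  1: 4, 6
  2: 3
  3: 2, 4
  4: 1, 3, 5, 7
  5: 4, 7
  6: 1
  7: 4, 5

Step 2: Run BFS/DFS from vertex 1:
  Visited: {1, 4, 6, 3, 5, 7, 2}
  Reached 7 of 7 vertices

Step 3: All 7 vertices reached from vertex 1, so the graph is connected.
Number of connected components: 1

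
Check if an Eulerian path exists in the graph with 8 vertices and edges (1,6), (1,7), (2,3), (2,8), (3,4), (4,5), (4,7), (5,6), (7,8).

Step 1: Find the degree of each vertex:
  deg(1) = 2
  deg(2) = 2
  deg(3) = 2
  deg(4) = 3
  deg(5) = 2
  deg(6) = 2
  deg(7) = 3
  deg(8) = 2

Step 2: Count vertices with odd degree:
  Odd-degree vertices: 4, 7 (2 total)

Step 3: Apply Euler's theorem:
  - Eulerian circuit exists iff graph is connected and all vertices have even degree
  - Eulerian path exists iff graph is connected and has 0 or 2 odd-degree vertices

Graph is connected with exactly 2 odd-degree vertices (4, 7).
Eulerian path exists (starting and ending at the odd-degree vertices), but no Eulerian circuit.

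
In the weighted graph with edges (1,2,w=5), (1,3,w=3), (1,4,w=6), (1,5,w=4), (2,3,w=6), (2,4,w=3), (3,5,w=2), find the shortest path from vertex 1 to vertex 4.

Step 1: Build adjacency list with weights:
  1: 2(w=5), 3(w=3), 4(w=6), 5(w=4)
  2: 1(w=5), 3(w=6), 4(w=3)
  3: 1(w=3), 2(w=6), 5(w=2)
  4: 1(w=6), 2(w=3)
  5: 1(w=4), 3(w=2)

Step 2: Apply Dijkstra's algorithm from vertex 1:
  Visit vertex 1 (distance=0)
    Update dist[2] = 5
    Update dist[3] = 3
    Update dist[4] = 6
    Update dist[5] = 4
  Visit vertex 3 (distance=3)
  Visit vertex 5 (distance=4)
  Visit vertex 2 (distance=5)
  Visit vertex 4 (distance=6)

Step 3: Shortest path: 1 -> 4
Total weight: 6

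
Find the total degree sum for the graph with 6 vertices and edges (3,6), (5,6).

Step 1: Count edges incident to each vertex:
  deg(1) = 0 (neighbors: none)
  deg(2) = 0 (neighbors: none)
  deg(3) = 1 (neighbors: 6)
  deg(4) = 0 (neighbors: none)
  deg(5) = 1 (neighbors: 6)
  deg(6) = 2 (neighbors: 3, 5)

Step 2: Sum all degrees:
  0 + 0 + 1 + 0 + 1 + 2 = 4

Verification: sum of degrees = 2 * |E| = 2 * 2 = 4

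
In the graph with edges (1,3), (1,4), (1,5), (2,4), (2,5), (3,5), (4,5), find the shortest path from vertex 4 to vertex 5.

Step 1: Build adjacency list:
  1: 3, 4, 5
  2: 4, 5
  3: 1, 5
  4: 1, 2, 5
  5: 1, 2, 3, 4

Step 2: BFS from vertex 4 to find shortest path to 5:
  vertex 1 reached at distance 1
  vertex 2 reached at distance 1
  vertex 5 reached at distance 1

Step 3: Shortest path: 4 -> 5
Path length: 1 edge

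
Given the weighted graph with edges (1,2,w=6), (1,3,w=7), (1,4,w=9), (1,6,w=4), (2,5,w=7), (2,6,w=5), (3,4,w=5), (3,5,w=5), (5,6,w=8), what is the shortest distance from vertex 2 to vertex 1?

Step 1: Build adjacency list with weights:
  1: 2(w=6), 3(w=7), 4(w=9), 6(w=4)
  2: 1(w=6), 5(w=7), 6(w=5)
  3: 1(w=7), 4(w=5), 5(w=5)
  4: 1(w=9), 3(w=5)
  5: 2(w=7), 3(w=5), 6(w=8)
  6: 1(w=4), 2(w=5), 5(w=8)

Step 2: Apply Dijkstra's algorithm from vertex 2:
  Visit vertex 2 (distance=0)
    Update dist[1] = 6
    Update dist[5] = 7
    Update dist[6] = 5
  Visit vertex 6 (distance=5)
  Visit vertex 1 (distance=6)
    Update dist[3] = 13
    Update dist[4] = 15

Step 3: Shortest path: 2 -> 1
Total weight: 6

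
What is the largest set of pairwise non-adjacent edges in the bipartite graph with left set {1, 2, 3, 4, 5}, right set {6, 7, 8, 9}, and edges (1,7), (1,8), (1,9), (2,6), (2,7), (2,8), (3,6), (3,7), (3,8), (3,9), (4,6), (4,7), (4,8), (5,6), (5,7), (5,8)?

Step 1: List the neighbors of each left vertex:
  1: 7, 8, 9
  2: 6, 7, 8
  3: 6, 7, 8, 9
  4: 6, 7, 8
  5: 6, 7, 8

Step 2: Greedily match left vertices, then look for augmenting paths:
  Match 1 -- 9
  Match 2 -- 6
  Match 3 -- 8
  Match 4 -- 7
  No augmenting path remains.

Step 3: Verify this is maximum:
  Matching size 4 = min(|L|, |R|) = min(5, 4), which is an upper bound, so this matching is maximum.

Maximum matching: {(1,9), (2,6), (3,8), (4,7)}
Size: 4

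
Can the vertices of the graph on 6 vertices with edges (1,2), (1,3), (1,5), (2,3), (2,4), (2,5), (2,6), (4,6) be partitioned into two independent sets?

Step 1: Attempt 2-coloring using BFS:
  Start at vertex 1, assign color 0
  Color vertex 2 with color 1 (neighbor of 1)
  Color vertex 3 with color 1 (neighbor of 1)
  Color vertex 5 with color 1 (neighbor of 1)

Step 2: Conflict found! Vertices 2 and 3 are adjacent but have the same color.
This means the graph contains an odd cycle.

The graph is NOT bipartite.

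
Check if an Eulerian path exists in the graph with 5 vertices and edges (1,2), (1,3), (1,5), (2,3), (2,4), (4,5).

Step 1: Find the degree of each vertex:
  deg(1) = 3
  deg(2) = 3
  deg(3) = 2
  deg(4) = 2
  deg(5) = 2

Step 2: Count vertices with odd degree:
  Odd-degree vertices: 1, 2 (2 total)

Step 3: Apply Euler's theorem:
  - Eulerian circuit exists iff graph is connected and all vertices have even degree
  - Eulerian path exists iff graph is connected and has 0 or 2 odd-degree vertices

Graph is connected with exactly 2 odd-degree vertices (1, 2).
Eulerian path exists (starting and ending at the odd-degree vertices), but no Eulerian circuit.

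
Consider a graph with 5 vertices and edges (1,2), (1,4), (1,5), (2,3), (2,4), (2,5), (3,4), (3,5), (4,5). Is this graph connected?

Step 1: Build adjacency list from edges:
  1: 2, 4, 5
  2: 1, 3, 4, 5
  3: 2, 4, 5
  4: 1, 2, 3, 5
  5: 1, 2, 3, 4

Step 2: Run BFS/DFS from vertex 1:
  Visited: {1, 2, 4, 5, 3}
  Reached 5 of 5 vertices

Step 3: All 5 vertices reached from vertex 1, so the graph is connected.
Answer: Yes, the graph is connected.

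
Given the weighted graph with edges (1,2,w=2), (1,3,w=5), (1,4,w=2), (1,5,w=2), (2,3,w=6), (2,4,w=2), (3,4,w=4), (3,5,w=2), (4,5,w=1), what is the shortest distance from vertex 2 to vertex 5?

Step 1: Build adjacency list with weights:
  1: 2(w=2), 3(w=5), 4(w=2), 5(w=2)
  2: 1(w=2), 3(w=6), 4(w=2)
  3: 1(w=5), 2(w=6), 4(w=4), 5(w=2)
  4: 1(w=2), 2(w=2), 3(w=4), 5(w=1)
  5: 1(w=2), 3(w=2), 4(w=1)

Step 2: Apply Dijkstra's algorithm from vertex 2:
  Visit vertex 2 (distance=0)
    Update dist[1] = 2
    Update dist[3] = 6
    Update dist[4] = 2
  Visit vertex 1 (distance=2)
    Update dist[5] = 4
  Visit vertex 4 (distance=2)
    Update dist[5] = 3
  Visit vertex 5 (distance=3)
    Update dist[3] = 5

Step 3: Shortest path: 2 -> 4 -> 5
Total weight: 2 + 1 = 3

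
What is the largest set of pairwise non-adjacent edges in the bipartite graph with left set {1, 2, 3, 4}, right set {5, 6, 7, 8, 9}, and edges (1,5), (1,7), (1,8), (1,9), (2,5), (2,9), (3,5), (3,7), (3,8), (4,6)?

Step 1: List the neighbors of each left vertex:
  1: 5, 7, 8, 9
  2: 5, 9
  3: 5, 7, 8
  4: 6

Step 2: Greedily match left vertices, then look for augmenting paths:
  Match 1 -- 5
  Match 2 -- 9
  Match 3 -- 7
  Match 4 -- 6
  No augmenting path remains.

Step 3: Verify this is maximum:
  Matching size 4 = min(|L|, |R|) = min(4, 5), which is an upper bound, so this matching is maximum.

Maximum matching: {(1,5), (2,9), (3,7), (4,6)}
Size: 4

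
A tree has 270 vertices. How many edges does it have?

A tree on n vertices always has exactly n - 1 edges.
For n = 270: edges = 270 - 1 = 269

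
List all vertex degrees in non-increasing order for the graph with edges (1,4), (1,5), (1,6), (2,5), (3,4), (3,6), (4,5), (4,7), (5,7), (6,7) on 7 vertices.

Step 1: Count edges incident to each vertex:
  deg(1) = 3 (neighbors: 4, 5, 6)
  deg(2) = 1 (neighbors: 5)
  deg(3) = 2 (neighbors: 4, 6)
  deg(4) = 4 (neighbors: 1, 3, 5, 7)
  deg(5) = 4 (neighbors: 1, 2, 4, 7)
  deg(6) = 3 (neighbors: 1, 3, 7)
  deg(7) = 3 (neighbors: 4, 5, 6)

Step 2: Sort degrees in non-increasing order:
  Degrees: [3, 1, 2, 4, 4, 3, 3] -> sorted: [4, 4, 3, 3, 3, 2, 1]

Degree sequence: [4, 4, 3, 3, 3, 2, 1]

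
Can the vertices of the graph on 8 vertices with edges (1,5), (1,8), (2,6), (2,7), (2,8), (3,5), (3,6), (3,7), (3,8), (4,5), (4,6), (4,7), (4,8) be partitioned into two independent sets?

Step 1: Attempt 2-coloring using BFS:
  Start at vertex 1, assign color 0
  Color vertex 5 with color 1 (neighbor of 1)
  Color vertex 8 with color 1 (neighbor of 1)
  Color vertex 3 with color 0 (neighbor of 5)
  Color vertex 4 with color 0 (neighbor of 5)
  Color vertex 2 with color 0 (neighbor of 8)
  Color vertex 6 with color 1 (neighbor of 3)
  Color vertex 7 with color 1 (neighbor of 3)

Step 2: 2-coloring succeeded. No conflicts found.
  Set A (color 0): {1, 2, 3, 4}
  Set B (color 1): {5, 6, 7, 8}

The graph is bipartite with partition {1, 2, 3, 4}, {5, 6, 7, 8}.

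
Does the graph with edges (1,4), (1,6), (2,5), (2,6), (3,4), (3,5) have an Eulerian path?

Step 1: Find the degree of each vertex:
  deg(1) = 2
  deg(2) = 2
  deg(3) = 2
  deg(4) = 2
  deg(5) = 2
  deg(6) = 2

Step 2: Count vertices with odd degree:
  All vertices have even degree (0 odd-degree vertices)

Step 3: Apply Euler's theorem:
  - Eulerian circuit exists iff graph is connected and all vertices have even degree
  - Eulerian path exists iff graph is connected and has 0 or 2 odd-degree vertices

Graph is connected with 0 odd-degree vertices.
Both Eulerian circuit and Eulerian path exist.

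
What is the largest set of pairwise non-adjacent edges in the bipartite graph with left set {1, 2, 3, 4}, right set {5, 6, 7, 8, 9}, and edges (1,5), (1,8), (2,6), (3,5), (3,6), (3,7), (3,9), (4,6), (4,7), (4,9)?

Step 1: List the neighbors of each left vertex:
  1: 5, 8
  2: 6
  3: 5, 6, 7, 9
  4: 6, 7, 9

Step 2: Greedily match left vertices, then look for augmenting paths:
  Match 1 -- 5
  Match 2 -- 6
  Match 3 -- 7
  Match 4 -- 9
  No augmenting path remains.

Step 3: Verify this is maximum:
  Matching size 4 = min(|L|, |R|) = min(4, 5), which is an upper bound, so this matching is maximum.

Maximum matching: {(1,5), (2,6), (3,7), (4,9)}
Size: 4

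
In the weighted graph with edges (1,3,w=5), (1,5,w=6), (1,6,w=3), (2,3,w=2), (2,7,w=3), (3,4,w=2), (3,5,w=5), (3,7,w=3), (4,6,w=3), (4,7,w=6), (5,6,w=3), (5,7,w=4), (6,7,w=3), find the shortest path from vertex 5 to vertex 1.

Step 1: Build adjacency list with weights:
  1: 3(w=5), 5(w=6), 6(w=3)
  2: 3(w=2), 7(w=3)
  3: 1(w=5), 2(w=2), 4(w=2), 5(w=5), 7(w=3)
  4: 3(w=2), 6(w=3), 7(w=6)
  5: 1(w=6), 3(w=5), 6(w=3), 7(w=4)
  6: 1(w=3), 4(w=3), 5(w=3), 7(w=3)
  7: 2(w=3), 3(w=3), 4(w=6), 5(w=4), 6(w=3)

Step 2: Apply Dijkstra's algorithm from vertex 5:
  Visit vertex 5 (distance=0)
    Update dist[1] = 6
    Update dist[3] = 5
    Update dist[6] = 3
    Update dist[7] = 4
  Visit vertex 6 (distance=3)
    Update dist[4] = 6
  Visit vertex 7 (distance=4)
    Update dist[2] = 7
  Visit vertex 3 (distance=5)
  Visit vertex 1 (distance=6)

Step 3: Shortest path: 5 -> 1
Total weight: 6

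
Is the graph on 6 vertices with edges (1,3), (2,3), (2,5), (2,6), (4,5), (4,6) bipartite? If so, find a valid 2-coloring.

Step 1: Attempt 2-coloring using BFS:
  Start at vertex 1, assign color 0
  Color vertex 3 with color 1 (neighbor of 1)
  Color vertex 2 with color 0 (neighbor of 3)
  Color vertex 5 with color 1 (neighbor of 2)
  Color vertex 6 with color 1 (neighbor of 2)
  Color vertex 4 with color 0 (neighbor of 5)

Step 2: 2-coloring succeeded. No conflicts found.
  Set A (color 0): {1, 2, 4}
  Set B (color 1): {3, 5, 6}

The graph is bipartite with partition {1, 2, 4}, {3, 5, 6}.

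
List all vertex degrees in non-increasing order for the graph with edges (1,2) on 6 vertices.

Step 1: Count edges incident to each vertex:
  deg(1) = 1 (neighbors: 2)
  deg(2) = 1 (neighbors: 1)
  deg(3) = 0 (neighbors: none)
  deg(4) = 0 (neighbors: none)
  deg(5) = 0 (neighbors: none)
  deg(6) = 0 (neighbors: none)

Step 2: Sort degrees in non-increasing order:
  Degrees: [1, 1, 0, 0, 0, 0] -> sorted: [1, 1, 0, 0, 0, 0]

Degree sequence: [1, 1, 0, 0, 0, 0]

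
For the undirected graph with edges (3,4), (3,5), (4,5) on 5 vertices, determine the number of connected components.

Step 1: Build adjacency list from edges:
  1: (none)
  2: (none)
  3: 4, 5
  4: 3, 5
  5: 3, 4

Step 2: Run BFS/DFS from vertex 1:
  Visited: {1}
  Reached 1 of 5 vertices

Step 3: Only 1 of 5 vertices reached. Graph is disconnected.
Connected components: {1}, {2}, {3, 4, 5}
Number of connected components: 3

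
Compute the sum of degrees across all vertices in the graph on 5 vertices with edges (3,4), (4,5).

Step 1: Count edges incident to each vertex:
  deg(1) = 0 (neighbors: none)
  deg(2) = 0 (neighbors: none)
  deg(3) = 1 (neighbors: 4)
  deg(4) = 2 (neighbors: 3, 5)
  deg(5) = 1 (neighbors: 4)

Step 2: Sum all degrees:
  0 + 0 + 1 + 2 + 1 = 4

Verification: sum of degrees = 2 * |E| = 2 * 2 = 4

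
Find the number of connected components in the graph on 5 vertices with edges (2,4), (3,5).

Step 1: Build adjacency list from edges:
  1: (none)
  2: 4
  3: 5
  4: 2
  5: 3

Step 2: Run BFS/DFS from vertex 1:
  Visited: {1}
  Reached 1 of 5 vertices

Step 3: Only 1 of 5 vertices reached. Graph is disconnected.
Connected components: {1}, {2, 4}, {3, 5}
Number of connected components: 3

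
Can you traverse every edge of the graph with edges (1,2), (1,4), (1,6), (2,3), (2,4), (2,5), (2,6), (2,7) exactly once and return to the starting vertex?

Step 1: Find the degree of each vertex:
  deg(1) = 3
  deg(2) = 6
  deg(3) = 1
  deg(4) = 2
  deg(5) = 1
  deg(6) = 2
  deg(7) = 1

Step 2: Count vertices with odd degree:
  Odd-degree vertices: 1, 3, 5, 7 (4 total)

Step 3: Apply Euler's theorem:
  - Eulerian circuit exists iff graph is connected and all vertices have even degree
  - Eulerian path exists iff graph is connected and has 0 or 2 odd-degree vertices

Graph has 4 odd-degree vertices (need 0 or 2).
Neither Eulerian path nor Eulerian circuit exists.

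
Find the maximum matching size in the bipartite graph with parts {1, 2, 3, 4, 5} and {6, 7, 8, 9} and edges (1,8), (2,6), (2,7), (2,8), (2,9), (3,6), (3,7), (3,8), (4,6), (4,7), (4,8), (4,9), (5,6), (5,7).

Step 1: List the neighbors of each left vertex:
  1: 8
  2: 6, 7, 8, 9
  3: 6, 7, 8
  4: 6, 7, 8, 9
  5: 6, 7

Step 2: Greedily match left vertices, then look for augmenting paths:
  Match 1 -- 8
  Match 2 -- 6
  Match 3 -- 7
  Match 4 -- 9
  No augmenting path remains.

Step 3: Verify this is maximum:
  Matching size 4 = min(|L|, |R|) = min(5, 4), which is an upper bound, so this matching is maximum.

Maximum matching: {(1,8), (2,6), (3,7), (4,9)}
Size: 4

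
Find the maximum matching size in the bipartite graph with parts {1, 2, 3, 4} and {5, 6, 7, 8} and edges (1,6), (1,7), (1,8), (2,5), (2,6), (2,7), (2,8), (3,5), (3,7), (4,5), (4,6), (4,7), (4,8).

Step 1: List the neighbors of each left vertex:
  1: 6, 7, 8
  2: 5, 6, 7, 8
  3: 5, 7
  4: 5, 6, 7, 8

Step 2: Greedily match left vertices, then look for augmenting paths:
  Match 1 -- 6
  Match 2 -- 5
  Match 3 -- 7
  Match 4 -- 8
  No augmenting path remains.

Step 3: Verify this is maximum:
  Matching size 4 = min(|L|, |R|) = min(4, 4), which is an upper bound, so this matching is maximum.

Maximum matching: {(1,6), (2,5), (3,7), (4,8)}
Size: 4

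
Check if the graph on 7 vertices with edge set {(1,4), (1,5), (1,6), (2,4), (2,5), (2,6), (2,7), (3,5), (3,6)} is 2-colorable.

Step 1: Attempt 2-coloring using BFS:
  Start at vertex 1, assign color 0
  Color vertex 4 with color 1 (neighbor of 1)
  Color vertex 5 with color 1 (neighbor of 1)
  Color vertex 6 with color 1 (neighbor of 1)
  Color vertex 2 with color 0 (neighbor of 4)
  Color vertex 3 with color 0 (neighbor of 5)
  Color vertex 7 with color 1 (neighbor of 2)

Step 2: 2-coloring succeeded. No conflicts found.
  Set A (color 0): {1, 2, 3}
  Set B (color 1): {4, 5, 6, 7}

The graph is bipartite with partition {1, 2, 3}, {4, 5, 6, 7}.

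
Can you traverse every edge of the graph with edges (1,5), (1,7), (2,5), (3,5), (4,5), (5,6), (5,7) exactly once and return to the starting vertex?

Step 1: Find the degree of each vertex:
  deg(1) = 2
  deg(2) = 1
  deg(3) = 1
  deg(4) = 1
  deg(5) = 6
  deg(6) = 1
  deg(7) = 2

Step 2: Count vertices with odd degree:
  Odd-degree vertices: 2, 3, 4, 6 (4 total)

Step 3: Apply Euler's theorem:
  - Eulerian circuit exists iff graph is connected and all vertices have even degree
  - Eulerian path exists iff graph is connected and has 0 or 2 odd-degree vertices

Graph has 4 odd-degree vertices (need 0 or 2).
Neither Eulerian path nor Eulerian circuit exists.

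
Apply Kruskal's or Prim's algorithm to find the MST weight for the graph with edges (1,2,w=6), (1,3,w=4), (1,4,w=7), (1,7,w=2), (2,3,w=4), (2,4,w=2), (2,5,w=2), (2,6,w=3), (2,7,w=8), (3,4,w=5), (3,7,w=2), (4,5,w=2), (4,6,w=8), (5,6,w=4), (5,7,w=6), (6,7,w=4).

Apply Kruskal's algorithm (sort edges by weight, add if no cycle):

Sorted edges by weight:
  (1,7) w=2
  (2,4) w=2
  (2,5) w=2
  (3,7) w=2
  (4,5) w=2
  (2,6) w=3
  (1,3) w=4
  (2,3) w=4
  (5,6) w=4
  (6,7) w=4
  (3,4) w=5
  (1,2) w=6
  (5,7) w=6
  (1,4) w=7
  (2,7) w=8
  (4,6) w=8

Add edge (1,7) w=2 -- no cycle. Running total: 2
Add edge (2,4) w=2 -- no cycle. Running total: 4
Add edge (2,5) w=2 -- no cycle. Running total: 6
Add edge (3,7) w=2 -- no cycle. Running total: 8
Skip edge (4,5) w=2 -- would create cycle
Add edge (2,6) w=3 -- no cycle. Running total: 11
Skip edge (1,3) w=4 -- would create cycle
Add edge (2,3) w=4 -- no cycle. Running total: 15

MST edges: (1,7,w=2), (2,4,w=2), (2,5,w=2), (3,7,w=2), (2,6,w=3), (2,3,w=4)
Total MST weight: 2 + 2 + 2 + 2 + 3 + 4 = 15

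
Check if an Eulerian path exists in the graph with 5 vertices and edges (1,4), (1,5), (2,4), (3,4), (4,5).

Step 1: Find the degree of each vertex:
  deg(1) = 2
  deg(2) = 1
  deg(3) = 1
  deg(4) = 4
  deg(5) = 2

Step 2: Count vertices with odd degree:
  Odd-degree vertices: 2, 3 (2 total)

Step 3: Apply Euler's theorem:
  - Eulerian circuit exists iff graph is connected and all vertices have even degree
  - Eulerian path exists iff graph is connected and has 0 or 2 odd-degree vertices

Graph is connected with exactly 2 odd-degree vertices (2, 3).
Eulerian path exists (starting and ending at the odd-degree vertices), but no Eulerian circuit.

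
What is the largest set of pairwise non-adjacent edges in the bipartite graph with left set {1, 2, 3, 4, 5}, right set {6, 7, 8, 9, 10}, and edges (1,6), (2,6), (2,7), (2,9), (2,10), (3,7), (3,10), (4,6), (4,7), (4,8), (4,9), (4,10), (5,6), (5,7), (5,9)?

Step 1: List the neighbors of each left vertex:
  1: 6
  2: 6, 7, 9, 10
  3: 7, 10
  4: 6, 7, 8, 9, 10
  5: 6, 7, 9

Step 2: Greedily match left vertices, then look for augmenting paths:
  Match 1 -- 6
  Match 2 -- 7
  Match 3 -- 10
  Match 4 -- 8
  Match 5 -- 9
  No augmenting path remains.

Step 3: Verify this is maximum:
  Matching size 5 = min(|L|, |R|) = min(5, 5), which is an upper bound, so this matching is maximum.

Maximum matching: {(1,6), (2,7), (3,10), (4,8), (5,9)}
Size: 5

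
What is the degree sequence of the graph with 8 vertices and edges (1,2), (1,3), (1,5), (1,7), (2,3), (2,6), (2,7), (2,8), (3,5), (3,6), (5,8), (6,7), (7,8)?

Step 1: Count edges incident to each vertex:
  deg(1) = 4 (neighbors: 2, 3, 5, 7)
  deg(2) = 5 (neighbors: 1, 3, 6, 7, 8)
  deg(3) = 4 (neighbors: 1, 2, 5, 6)
  deg(4) = 0 (neighbors: none)
  deg(5) = 3 (neighbors: 1, 3, 8)
  deg(6) = 3 (neighbors: 2, 3, 7)
  deg(7) = 4 (neighbors: 1, 2, 6, 8)
  deg(8) = 3 (neighbors: 2, 5, 7)

Step 2: Sort degrees in non-increasing order:
  Degrees: [4, 5, 4, 0, 3, 3, 4, 3] -> sorted: [5, 4, 4, 4, 3, 3, 3, 0]

Degree sequence: [5, 4, 4, 4, 3, 3, 3, 0]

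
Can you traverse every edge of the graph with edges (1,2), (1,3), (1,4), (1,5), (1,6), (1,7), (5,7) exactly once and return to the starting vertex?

Step 1: Find the degree of each vertex:
  deg(1) = 6
  deg(2) = 1
  deg(3) = 1
  deg(4) = 1
  deg(5) = 2
  deg(6) = 1
  deg(7) = 2

Step 2: Count vertices with odd degree:
  Odd-degree vertices: 2, 3, 4, 6 (4 total)

Step 3: Apply Euler's theorem:
  - Eulerian circuit exists iff graph is connected and all vertices have even degree
  - Eulerian path exists iff graph is connected and has 0 or 2 odd-degree vertices

Graph has 4 odd-degree vertices (need 0 or 2).
Neither Eulerian path nor Eulerian circuit exists.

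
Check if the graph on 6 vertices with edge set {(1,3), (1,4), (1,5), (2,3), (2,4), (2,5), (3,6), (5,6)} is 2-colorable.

Step 1: Attempt 2-coloring using BFS:
  Start at vertex 1, assign color 0
  Color vertex 3 with color 1 (neighbor of 1)
  Color vertex 4 with color 1 (neighbor of 1)
  Color vertex 5 with color 1 (neighbor of 1)
  Color vertex 2 with color 0 (neighbor of 3)
  Color vertex 6 with color 0 (neighbor of 3)

Step 2: 2-coloring succeeded. No conflicts found.
  Set A (color 0): {1, 2, 6}
  Set B (color 1): {3, 4, 5}

The graph is bipartite with partition {1, 2, 6}, {3, 4, 5}.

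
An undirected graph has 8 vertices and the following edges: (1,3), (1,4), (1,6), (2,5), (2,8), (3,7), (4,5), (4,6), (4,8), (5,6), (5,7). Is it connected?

Step 1: Build adjacency list from edges:
  1: 3, 4, 6
  2: 5, 8
  3: 1, 7
  4: 1, 5, 6, 8
  5: 2, 4, 6, 7
  6: 1, 4, 5
  7: 3, 5
  8: 2, 4

Step 2: Run BFS/DFS from vertex 1:
  Visited: {1, 3, 4, 6, 7, 5, 8, 2}
  Reached 8 of 8 vertices

Step 3: All 8 vertices reached from vertex 1, so the graph is connected.
Answer: Yes, the graph is connected.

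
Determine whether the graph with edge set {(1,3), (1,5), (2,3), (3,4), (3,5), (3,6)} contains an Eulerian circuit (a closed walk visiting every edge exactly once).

Step 1: Find the degree of each vertex:
  deg(1) = 2
  deg(2) = 1
  deg(3) = 5
  deg(4) = 1
  deg(5) = 2
  deg(6) = 1

Step 2: Count vertices with odd degree:
  Odd-degree vertices: 2, 3, 4, 6 (4 total)

Step 3: Apply Euler's theorem:
  - Eulerian circuit exists iff graph is connected and all vertices have even degree
  - Eulerian path exists iff graph is connected and has 0 or 2 odd-degree vertices

Graph has 4 odd-degree vertices (need 0 or 2).
Neither Eulerian path nor Eulerian circuit exists.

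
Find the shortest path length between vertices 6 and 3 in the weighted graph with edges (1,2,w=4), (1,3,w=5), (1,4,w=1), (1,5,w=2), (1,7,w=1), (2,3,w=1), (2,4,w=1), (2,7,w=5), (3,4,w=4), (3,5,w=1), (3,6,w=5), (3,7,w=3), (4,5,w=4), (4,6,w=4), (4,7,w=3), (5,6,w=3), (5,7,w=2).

Step 1: Build adjacency list with weights:
  1: 2(w=4), 3(w=5), 4(w=1), 5(w=2), 7(w=1)
  2: 1(w=4), 3(w=1), 4(w=1), 7(w=5)
  3: 1(w=5), 2(w=1), 4(w=4), 5(w=1), 6(w=5), 7(w=3)
  4: 1(w=1), 2(w=1), 3(w=4), 5(w=4), 6(w=4), 7(w=3)
  5: 1(w=2), 3(w=1), 4(w=4), 6(w=3), 7(w=2)
  6: 3(w=5), 4(w=4), 5(w=3)
  7: 1(w=1), 2(w=5), 3(w=3), 4(w=3), 5(w=2)

Step 2: Apply Dijkstra's algorithm from vertex 6:
  Visit vertex 6 (distance=0)
    Update dist[3] = 5
    Update dist[4] = 4
    Update dist[5] = 3
  Visit vertex 5 (distance=3)
    Update dist[1] = 5
    Update dist[3] = 4
    Update dist[7] = 5
  Visit vertex 3 (distance=4)
    Update dist[2] = 5

Step 3: Shortest path: 6 -> 5 -> 3
Total weight: 3 + 1 = 4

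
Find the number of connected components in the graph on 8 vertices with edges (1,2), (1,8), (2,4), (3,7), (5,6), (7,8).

Step 1: Build adjacency list from edges:
  1: 2, 8
  2: 1, 4
  3: 7
  4: 2
  5: 6
  6: 5
  7: 3, 8
  8: 1, 7

Step 2: Run BFS/DFS from vertex 1:
  Visited: {1, 2, 8, 4, 7, 3}
  Reached 6 of 8 vertices

Step 3: Only 6 of 8 vertices reached. Graph is disconnected.
Connected components: {1, 2, 3, 4, 7, 8}, {5, 6}
Number of connected components: 2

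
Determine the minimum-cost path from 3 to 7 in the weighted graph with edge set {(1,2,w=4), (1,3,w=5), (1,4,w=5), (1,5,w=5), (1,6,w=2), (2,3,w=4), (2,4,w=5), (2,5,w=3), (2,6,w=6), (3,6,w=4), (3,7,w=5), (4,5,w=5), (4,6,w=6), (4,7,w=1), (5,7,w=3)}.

Step 1: Build adjacency list with weights:
  1: 2(w=4), 3(w=5), 4(w=5), 5(w=5), 6(w=2)
  2: 1(w=4), 3(w=4), 4(w=5), 5(w=3), 6(w=6)
  3: 1(w=5), 2(w=4), 6(w=4), 7(w=5)
  4: 1(w=5), 2(w=5), 5(w=5), 6(w=6), 7(w=1)
  5: 1(w=5), 2(w=3), 4(w=5), 7(w=3)
  6: 1(w=2), 2(w=6), 3(w=4), 4(w=6)
  7: 3(w=5), 4(w=1), 5(w=3)

Step 2: Apply Dijkstra's algorithm from vertex 3:
  Visit vertex 3 (distance=0)
    Update dist[1] = 5
    Update dist[2] = 4
    Update dist[6] = 4
    Update dist[7] = 5
  Visit vertex 2 (distance=4)
    Update dist[4] = 9
    Update dist[5] = 7
  Visit vertex 6 (distance=4)
  Visit vertex 1 (distance=5)
  Visit vertex 7 (distance=5)
    Update dist[4] = 6

Step 3: Shortest path: 3 -> 7
Total weight: 5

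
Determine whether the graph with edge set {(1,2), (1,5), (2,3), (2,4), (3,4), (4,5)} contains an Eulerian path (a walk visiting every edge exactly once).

Step 1: Find the degree of each vertex:
  deg(1) = 2
  deg(2) = 3
  deg(3) = 2
  deg(4) = 3
  deg(5) = 2

Step 2: Count vertices with odd degree:
  Odd-degree vertices: 2, 4 (2 total)

Step 3: Apply Euler's theorem:
  - Eulerian circuit exists iff graph is connected and all vertices have even degree
  - Eulerian path exists iff graph is connected and has 0 or 2 odd-degree vertices

Graph is connected with exactly 2 odd-degree vertices (2, 4).
Eulerian path exists (starting and ending at the odd-degree vertices), but no Eulerian circuit.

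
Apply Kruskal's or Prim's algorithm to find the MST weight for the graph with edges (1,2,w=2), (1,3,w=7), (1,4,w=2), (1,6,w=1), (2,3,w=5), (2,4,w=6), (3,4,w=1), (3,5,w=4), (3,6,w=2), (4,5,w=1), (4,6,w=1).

Apply Kruskal's algorithm (sort edges by weight, add if no cycle):

Sorted edges by weight:
  (1,6) w=1
  (3,4) w=1
  (4,6) w=1
  (4,5) w=1
  (1,2) w=2
  (1,4) w=2
  (3,6) w=2
  (3,5) w=4
  (2,3) w=5
  (2,4) w=6
  (1,3) w=7

Add edge (1,6) w=1 -- no cycle. Running total: 1
Add edge (3,4) w=1 -- no cycle. Running total: 2
Add edge (4,6) w=1 -- no cycle. Running total: 3
Add edge (4,5) w=1 -- no cycle. Running total: 4
Add edge (1,2) w=2 -- no cycle. Running total: 6

MST edges: (1,6,w=1), (3,4,w=1), (4,6,w=1), (4,5,w=1), (1,2,w=2)
Total MST weight: 1 + 1 + 1 + 1 + 2 = 6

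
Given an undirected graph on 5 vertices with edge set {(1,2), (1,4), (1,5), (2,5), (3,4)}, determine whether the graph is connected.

Step 1: Build adjacency list from edges:
  1: 2, 4, 5
  2: 1, 5
  3: 4
  4: 1, 3
  5: 1, 2

Step 2: Run BFS/DFS from vertex 1:
  Visited: {1, 2, 4, 5, 3}
  Reached 5 of 5 vertices

Step 3: All 5 vertices reached from vertex 1, so the graph is connected.
Answer: Yes, the graph is connected.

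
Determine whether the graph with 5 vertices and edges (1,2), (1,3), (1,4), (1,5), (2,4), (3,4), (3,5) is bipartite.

Step 1: Attempt 2-coloring using BFS:
  Start at vertex 1, assign color 0
  Color vertex 2 with color 1 (neighbor of 1)
  Color vertex 3 with color 1 (neighbor of 1)
  Color vertex 4 with color 1 (neighbor of 1)
  Color vertex 5 with color 1 (neighbor of 1)

Step 2: Conflict found! Vertices 2 and 4 are adjacent but have the same color.
This means the graph contains an odd cycle.

The graph is NOT bipartite.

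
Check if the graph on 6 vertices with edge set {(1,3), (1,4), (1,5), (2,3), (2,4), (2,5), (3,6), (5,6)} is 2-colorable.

Step 1: Attempt 2-coloring using BFS:
  Start at vertex 1, assign color 0
  Color vertex 3 with color 1 (neighbor of 1)
  Color vertex 4 with color 1 (neighbor of 1)
  Color vertex 5 with color 1 (neighbor of 1)
  Color vertex 2 with color 0 (neighbor of 3)
  Color vertex 6 with color 0 (neighbor of 3)

Step 2: 2-coloring succeeded. No conflicts found.
  Set A (color 0): {1, 2, 6}
  Set B (color 1): {3, 4, 5}

The graph is bipartite with partition {1, 2, 6}, {3, 4, 5}.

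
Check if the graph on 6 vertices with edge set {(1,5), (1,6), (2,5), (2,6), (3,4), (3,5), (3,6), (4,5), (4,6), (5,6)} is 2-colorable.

Step 1: Attempt 2-coloring using BFS:
  Start at vertex 1, assign color 0
  Color vertex 5 with color 1 (neighbor of 1)
  Color vertex 6 with color 1 (neighbor of 1)
  Color vertex 2 with color 0 (neighbor of 5)
  Color vertex 3 with color 0 (neighbor of 5)
  Color vertex 4 with color 0 (neighbor of 5)

Step 2: Conflict found! Vertices 5 and 6 are adjacent but have the same color.
This means the graph contains an odd cycle.

The graph is NOT bipartite.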